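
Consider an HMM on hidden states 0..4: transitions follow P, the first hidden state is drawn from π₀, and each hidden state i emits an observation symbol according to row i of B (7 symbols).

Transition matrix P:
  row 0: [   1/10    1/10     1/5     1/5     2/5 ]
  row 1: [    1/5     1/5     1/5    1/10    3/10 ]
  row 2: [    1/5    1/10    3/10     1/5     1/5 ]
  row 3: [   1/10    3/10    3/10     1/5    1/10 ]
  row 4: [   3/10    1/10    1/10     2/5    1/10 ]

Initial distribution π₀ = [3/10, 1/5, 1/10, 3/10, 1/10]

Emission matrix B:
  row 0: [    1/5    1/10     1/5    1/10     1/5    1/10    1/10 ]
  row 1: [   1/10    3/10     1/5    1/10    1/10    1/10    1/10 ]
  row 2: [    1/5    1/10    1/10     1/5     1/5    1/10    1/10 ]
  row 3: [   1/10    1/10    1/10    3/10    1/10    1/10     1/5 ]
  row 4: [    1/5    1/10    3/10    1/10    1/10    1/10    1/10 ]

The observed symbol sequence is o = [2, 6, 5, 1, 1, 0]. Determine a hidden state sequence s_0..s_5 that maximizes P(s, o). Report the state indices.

t=0: δ = [6.000e-02, 4.000e-02, 1.000e-02, 3.000e-02, 3.000e-02]  (obs o_0=2)
t=1: δ = [9.000e-04, 9.000e-04, 1.200e-03, 2.400e-03, 2.400e-03]  ψ = [4, 3, 0, 0, 0]  (obs o_1=6)
t=2: δ = [7.200e-05, 7.200e-05, 7.200e-05, 9.600e-05, 3.600e-05]  ψ = [4, 3, 3, 4, 0]  (obs o_2=5)
t=3: δ = [1.440e-06, 8.640e-06, 2.880e-06, 1.920e-06, 2.880e-06]  ψ = [1, 3, 3, 3, 0]  (obs o_3=1)
t=4: δ = [1.728e-07, 5.184e-07, 1.728e-07, 1.152e-07, 2.592e-07]  ψ = [1, 1, 1, 4, 1]  (obs o_4=1)
t=5: δ = [2.074e-08, 1.037e-08, 2.074e-08, 1.037e-08, 3.110e-08]  ψ = [1, 1, 1, 4, 1]  (obs o_5=0)
backtrack: best end state = 4; path = [0, 4, 3, 1, 1, 4]

path = [0, 4, 3, 1, 1, 4]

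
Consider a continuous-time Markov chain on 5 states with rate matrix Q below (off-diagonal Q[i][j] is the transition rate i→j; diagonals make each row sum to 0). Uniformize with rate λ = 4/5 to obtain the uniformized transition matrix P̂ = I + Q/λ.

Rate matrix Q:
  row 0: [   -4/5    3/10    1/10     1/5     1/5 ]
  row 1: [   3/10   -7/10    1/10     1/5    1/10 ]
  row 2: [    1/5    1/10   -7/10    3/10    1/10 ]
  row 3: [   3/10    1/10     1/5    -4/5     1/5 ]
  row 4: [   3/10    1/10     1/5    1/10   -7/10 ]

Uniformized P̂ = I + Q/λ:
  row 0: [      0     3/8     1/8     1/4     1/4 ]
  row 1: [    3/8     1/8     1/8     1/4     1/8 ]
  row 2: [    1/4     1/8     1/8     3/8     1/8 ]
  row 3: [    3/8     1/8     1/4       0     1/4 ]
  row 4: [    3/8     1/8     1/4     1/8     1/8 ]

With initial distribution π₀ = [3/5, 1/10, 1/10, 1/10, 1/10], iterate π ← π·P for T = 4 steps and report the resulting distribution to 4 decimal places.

t=0: π = [0.6000, 0.1000, 0.1000, 0.1000, 0.1000]
t=1: π = [0.1375, 0.2750, 0.1500, 0.2250, 0.2125]
t=2: π = [0.3047, 0.1594, 0.1797, 0.1859, 0.1703]
t=3: π = [0.2383, 0.2012, 0.1695, 0.2047, 0.1863]
t=4: π = [0.2645, 0.1846, 0.1739, 0.1967, 0.1804]

π = [0.2645, 0.1846, 0.1739, 0.1967, 0.1804]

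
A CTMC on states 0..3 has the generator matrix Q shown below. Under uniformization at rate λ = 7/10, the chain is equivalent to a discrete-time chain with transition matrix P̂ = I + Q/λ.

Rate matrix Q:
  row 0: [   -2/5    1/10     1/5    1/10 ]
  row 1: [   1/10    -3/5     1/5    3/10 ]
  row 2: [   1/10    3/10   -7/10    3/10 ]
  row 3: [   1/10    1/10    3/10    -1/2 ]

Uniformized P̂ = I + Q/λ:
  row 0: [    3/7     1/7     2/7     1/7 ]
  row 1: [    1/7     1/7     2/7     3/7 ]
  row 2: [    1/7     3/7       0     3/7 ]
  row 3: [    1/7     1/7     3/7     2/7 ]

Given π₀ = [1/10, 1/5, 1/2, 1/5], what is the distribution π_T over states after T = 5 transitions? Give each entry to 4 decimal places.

t=0: π = [0.1000, 0.2000, 0.5000, 0.2000]
t=1: π = [0.1714, 0.2857, 0.1714, 0.3714]
t=2: π = [0.1918, 0.1918, 0.2898, 0.3265]
t=3: π = [0.1977, 0.2257, 0.2496, 0.3271]
t=4: π = [0.1993, 0.2142, 0.2611, 0.3254]
t=5: π = [0.1998, 0.2175, 0.2576, 0.3251]

π = [0.1998, 0.2175, 0.2576, 0.3251]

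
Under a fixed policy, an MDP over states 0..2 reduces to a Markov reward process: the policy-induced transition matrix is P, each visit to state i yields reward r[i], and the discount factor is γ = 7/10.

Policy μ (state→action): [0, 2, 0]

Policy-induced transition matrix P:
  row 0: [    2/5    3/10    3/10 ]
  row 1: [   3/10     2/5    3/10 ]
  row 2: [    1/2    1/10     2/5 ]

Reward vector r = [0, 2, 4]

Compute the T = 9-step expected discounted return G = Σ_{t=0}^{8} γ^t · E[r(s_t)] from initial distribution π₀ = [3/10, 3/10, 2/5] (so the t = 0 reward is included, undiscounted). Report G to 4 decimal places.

G = 6.2765

t=0: π = [0.3000, 0.3000, 0.4000], E[r] = 2.2000, γ^t·E[r] = 2.200000, running G = 2.200000
t=1: π = [0.4100, 0.2500, 0.3400], E[r] = 1.8600, γ^t·E[r] = 1.302000, running G = 3.502000
t=2: π = [0.4090, 0.2570, 0.3340], E[r] = 1.8500, γ^t·E[r] = 0.906500, running G = 4.408500
t=3: π = [0.4077, 0.2589, 0.3334], E[r] = 1.8514, γ^t·E[r] = 0.635030, running G = 5.043530
t=4: π = [0.4075, 0.2592, 0.3333], E[r] = 1.8518, γ^t·E[r] = 0.444612, running G = 5.488143
t=5: π = [0.4074, 0.2593, 0.3333], E[r] = 1.8518, γ^t·E[r] = 0.311239, running G = 5.799382
t=6: π = [0.4074, 0.2593, 0.3333], E[r] = 1.8519, γ^t·E[r] = 0.217868, running G = 6.017250
t=7: π = [0.4074, 0.2593, 0.3333], E[r] = 1.8519, γ^t·E[r] = 0.152508, running G = 6.169758
t=8: π = [0.4074, 0.2593, 0.3333], E[r] = 1.8519, γ^t·E[r] = 0.106756, running G = 6.276514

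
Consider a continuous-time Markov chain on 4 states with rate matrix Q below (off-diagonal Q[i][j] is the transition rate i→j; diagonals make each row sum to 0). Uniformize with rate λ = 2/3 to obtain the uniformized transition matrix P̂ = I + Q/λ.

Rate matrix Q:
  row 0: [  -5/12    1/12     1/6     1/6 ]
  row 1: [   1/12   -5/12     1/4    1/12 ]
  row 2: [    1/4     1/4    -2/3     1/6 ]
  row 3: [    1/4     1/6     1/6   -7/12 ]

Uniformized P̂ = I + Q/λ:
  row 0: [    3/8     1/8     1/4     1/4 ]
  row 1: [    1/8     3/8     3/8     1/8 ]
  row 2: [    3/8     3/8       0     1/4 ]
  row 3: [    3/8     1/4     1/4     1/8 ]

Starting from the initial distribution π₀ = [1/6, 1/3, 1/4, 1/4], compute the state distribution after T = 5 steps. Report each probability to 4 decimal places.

t=0: π = [0.1667, 0.3333, 0.2500, 0.2500]
t=1: π = [0.2917, 0.3021, 0.2292, 0.1771]
t=2: π = [0.2995, 0.2799, 0.2305, 0.1901]
t=3: π = [0.3050, 0.2764, 0.2274, 0.1912]
t=4: π = [0.3059, 0.2748, 0.2277, 0.1915]
t=5: π = [0.3063, 0.2746, 0.2274, 0.1917]

π = [0.3063, 0.2746, 0.2274, 0.1917]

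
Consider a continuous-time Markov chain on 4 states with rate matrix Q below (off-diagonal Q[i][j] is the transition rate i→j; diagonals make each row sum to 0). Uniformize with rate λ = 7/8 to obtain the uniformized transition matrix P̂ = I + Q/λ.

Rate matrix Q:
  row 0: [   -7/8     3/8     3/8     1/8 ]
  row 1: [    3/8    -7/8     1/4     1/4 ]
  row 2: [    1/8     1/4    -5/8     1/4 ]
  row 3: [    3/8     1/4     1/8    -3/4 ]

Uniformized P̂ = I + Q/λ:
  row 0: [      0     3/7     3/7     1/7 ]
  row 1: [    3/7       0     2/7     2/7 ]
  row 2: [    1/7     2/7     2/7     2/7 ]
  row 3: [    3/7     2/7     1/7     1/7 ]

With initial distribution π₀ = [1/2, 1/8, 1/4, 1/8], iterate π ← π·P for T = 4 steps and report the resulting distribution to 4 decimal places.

π = [0.2456, 0.2439, 0.2886, 0.2219]

t=0: π = [0.5000, 0.1250, 0.2500, 0.1250]
t=1: π = [0.1429, 0.3214, 0.3393, 0.1964]
t=2: π = [0.2704, 0.2143, 0.2781, 0.2372]
t=3: π = [0.2332, 0.2631, 0.2905, 0.2132]
t=4: π = [0.2456, 0.2439, 0.2886, 0.2219]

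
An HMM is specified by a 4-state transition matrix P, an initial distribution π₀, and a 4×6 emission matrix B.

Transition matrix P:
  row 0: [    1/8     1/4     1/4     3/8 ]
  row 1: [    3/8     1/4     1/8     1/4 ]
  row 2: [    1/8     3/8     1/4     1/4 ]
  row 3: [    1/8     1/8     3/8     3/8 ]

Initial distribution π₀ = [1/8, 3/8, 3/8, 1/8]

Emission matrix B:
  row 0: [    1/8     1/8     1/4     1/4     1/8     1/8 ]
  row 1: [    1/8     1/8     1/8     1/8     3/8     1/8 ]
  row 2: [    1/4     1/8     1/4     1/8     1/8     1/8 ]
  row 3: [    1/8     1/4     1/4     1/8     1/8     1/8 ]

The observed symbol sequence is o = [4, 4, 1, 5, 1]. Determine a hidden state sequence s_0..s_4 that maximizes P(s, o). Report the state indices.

t=0: δ = [1.562e-02, 1.406e-01, 4.688e-02, 1.562e-02]  (obs o_0=4)
t=1: δ = [6.592e-03, 1.318e-02, 2.197e-03, 4.395e-03]  ψ = [1, 1, 1, 1]  (obs o_1=4)
t=2: δ = [6.180e-04, 4.120e-04, 2.060e-04, 8.240e-04]  ψ = [1, 1, 0, 1]  (obs o_2=1)
t=3: δ = [1.931e-05, 1.931e-05, 3.862e-05, 3.862e-05]  ψ = [1, 0, 3, 3]  (obs o_3=5)
t=4: δ = [9.052e-07, 1.810e-06, 1.810e-06, 3.621e-06]  ψ = [1, 2, 3, 3]  (obs o_4=1)
backtrack: best end state = 3; path = [1, 1, 3, 3, 3]

path = [1, 1, 3, 3, 3]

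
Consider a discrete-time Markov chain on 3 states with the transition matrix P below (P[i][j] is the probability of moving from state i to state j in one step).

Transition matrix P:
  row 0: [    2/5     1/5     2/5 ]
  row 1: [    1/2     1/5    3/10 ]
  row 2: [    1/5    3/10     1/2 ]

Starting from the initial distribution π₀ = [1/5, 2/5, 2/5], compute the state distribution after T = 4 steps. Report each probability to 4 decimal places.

t=0: π = [0.2000, 0.4000, 0.4000]
t=1: π = [0.3600, 0.2400, 0.4000]
t=2: π = [0.3440, 0.2400, 0.4160]
t=3: π = [0.3408, 0.2416, 0.4176]
t=4: π = [0.3406, 0.2418, 0.4176]

π = [0.3406, 0.2418, 0.4176]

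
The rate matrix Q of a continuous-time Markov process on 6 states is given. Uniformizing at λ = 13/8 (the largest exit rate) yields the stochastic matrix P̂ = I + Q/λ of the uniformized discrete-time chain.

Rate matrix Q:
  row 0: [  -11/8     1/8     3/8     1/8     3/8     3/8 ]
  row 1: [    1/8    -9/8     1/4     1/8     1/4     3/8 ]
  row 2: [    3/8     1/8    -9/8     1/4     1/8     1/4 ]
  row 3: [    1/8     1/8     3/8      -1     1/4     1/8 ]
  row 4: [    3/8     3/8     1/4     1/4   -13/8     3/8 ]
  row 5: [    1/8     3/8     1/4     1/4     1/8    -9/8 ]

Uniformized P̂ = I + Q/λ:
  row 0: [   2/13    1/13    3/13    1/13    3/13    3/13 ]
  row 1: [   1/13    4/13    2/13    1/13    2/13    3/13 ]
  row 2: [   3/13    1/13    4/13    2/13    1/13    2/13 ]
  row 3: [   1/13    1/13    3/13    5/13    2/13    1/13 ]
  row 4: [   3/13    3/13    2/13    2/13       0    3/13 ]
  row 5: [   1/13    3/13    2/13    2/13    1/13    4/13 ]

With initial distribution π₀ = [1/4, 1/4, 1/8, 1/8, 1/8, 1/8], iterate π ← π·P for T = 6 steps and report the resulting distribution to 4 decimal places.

t=0: π = [0.2500, 0.2500, 0.1250, 0.1250, 0.1250, 0.1250]
t=1: π = [0.1346, 0.1731, 0.2019, 0.1442, 0.1346, 0.2115]
t=2: π = [0.1391, 0.1701, 0.2064, 0.1635, 0.1117, 0.2093]
t=3: π = [0.1365, 0.1656, 0.2089, 0.1678, 0.1154, 0.2058]
t=4: π = [0.1373, 0.1646, 0.2094, 0.1693, 0.1147, 0.2047]
t=5: π = [0.1373, 0.1640, 0.2096, 0.1697, 0.1149, 0.2044]
t=6: π = [0.1374, 0.1639, 0.2097, 0.1698, 0.1149, 0.2043]

π = [0.1374, 0.1639, 0.2097, 0.1698, 0.1149, 0.2043]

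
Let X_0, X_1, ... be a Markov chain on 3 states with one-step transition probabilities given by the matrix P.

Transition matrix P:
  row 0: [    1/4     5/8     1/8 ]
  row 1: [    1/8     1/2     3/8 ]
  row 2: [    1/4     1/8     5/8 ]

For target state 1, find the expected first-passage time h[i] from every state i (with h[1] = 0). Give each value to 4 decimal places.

First-step conditioning: h[1] = 0; for i ≠ 1, h[i] = 1 + Σ_k P[i][k]·h[k].
  h[0] = 1 + 1/4·h[0] + 1/8·h[2]
  h[2] = 1 + 1/4·h[0] + 5/8·h[2]
Solving the 2×2 linear system over states ≠ 1 gives exactly h = [2, 0, 4] (h[1] = 0 is the target).

h = [2.0000, 0.0000, 4.0000]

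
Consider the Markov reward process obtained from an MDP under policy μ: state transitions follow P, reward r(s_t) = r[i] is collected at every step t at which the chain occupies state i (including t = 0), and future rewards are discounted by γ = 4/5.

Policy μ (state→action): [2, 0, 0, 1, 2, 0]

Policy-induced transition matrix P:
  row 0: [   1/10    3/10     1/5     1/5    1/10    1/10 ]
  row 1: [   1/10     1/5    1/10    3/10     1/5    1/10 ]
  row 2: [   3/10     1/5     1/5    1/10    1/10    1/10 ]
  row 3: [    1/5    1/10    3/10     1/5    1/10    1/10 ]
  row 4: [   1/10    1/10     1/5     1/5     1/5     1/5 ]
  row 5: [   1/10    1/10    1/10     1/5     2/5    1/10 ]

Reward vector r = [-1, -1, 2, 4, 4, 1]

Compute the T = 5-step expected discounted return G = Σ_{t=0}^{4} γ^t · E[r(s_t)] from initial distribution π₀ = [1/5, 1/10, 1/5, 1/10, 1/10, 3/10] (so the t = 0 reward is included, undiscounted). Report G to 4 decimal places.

t=0: π = [0.2000, 0.1000, 0.2000, 0.1000, 0.1000, 0.3000], E[r] = 1.2000, γ^t·E[r] = 1.200000, running G = 1.200000
t=1: π = [0.1500, 0.1700, 0.1700, 0.1900, 0.2100, 0.1100], E[r] = 1.7300, γ^t·E[r] = 1.384000, running G = 2.584000
t=2: π = [0.1530, 0.1640, 0.1910, 0.2000, 0.1710, 0.1210], E[r] = 1.6700, γ^t·E[r] = 1.068800, running G = 3.652800
t=3: π = [0.1582, 0.1661, 0.1915, 0.1973, 0.1698, 0.1171], E[r] = 1.6442, γ^t·E[r] = 0.841830, running G = 4.494630
t=4: π = [0.1580, 0.1674, 0.1914, 0.1975, 0.1687, 0.1170], E[r] = 1.6391, γ^t·E[r] = 0.671371, running G = 5.166002

G = 5.1660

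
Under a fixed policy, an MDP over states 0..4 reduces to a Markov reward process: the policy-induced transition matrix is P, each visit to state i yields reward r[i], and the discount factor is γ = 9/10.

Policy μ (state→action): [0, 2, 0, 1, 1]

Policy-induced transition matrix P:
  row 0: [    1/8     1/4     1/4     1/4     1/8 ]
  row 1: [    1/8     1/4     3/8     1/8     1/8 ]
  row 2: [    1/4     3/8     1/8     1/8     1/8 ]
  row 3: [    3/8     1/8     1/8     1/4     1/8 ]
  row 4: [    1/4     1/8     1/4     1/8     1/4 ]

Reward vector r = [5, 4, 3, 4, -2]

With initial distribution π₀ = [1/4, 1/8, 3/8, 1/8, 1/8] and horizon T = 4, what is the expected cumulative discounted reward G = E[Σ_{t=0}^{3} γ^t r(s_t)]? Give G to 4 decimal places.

t=0: π = [0.2500, 0.1250, 0.3750, 0.1250, 0.1250], E[r] = 3.1250, γ^t·E[r] = 3.125000, running G = 3.125000
t=1: π = [0.2188, 0.2656, 0.2031, 0.1719, 0.1406], E[r] = 3.1719, γ^t·E[r] = 2.854688, running G = 5.979688
t=2: π = [0.2109, 0.2363, 0.2363, 0.1738, 0.1426], E[r] = 3.1191, γ^t·E[r] = 2.526504, running G = 8.506191
t=3: π = [0.2158, 0.2400, 0.2283, 0.1731, 0.1428], E[r] = 3.1306, γ^t·E[r] = 2.282219, running G = 10.788410

G = 10.7884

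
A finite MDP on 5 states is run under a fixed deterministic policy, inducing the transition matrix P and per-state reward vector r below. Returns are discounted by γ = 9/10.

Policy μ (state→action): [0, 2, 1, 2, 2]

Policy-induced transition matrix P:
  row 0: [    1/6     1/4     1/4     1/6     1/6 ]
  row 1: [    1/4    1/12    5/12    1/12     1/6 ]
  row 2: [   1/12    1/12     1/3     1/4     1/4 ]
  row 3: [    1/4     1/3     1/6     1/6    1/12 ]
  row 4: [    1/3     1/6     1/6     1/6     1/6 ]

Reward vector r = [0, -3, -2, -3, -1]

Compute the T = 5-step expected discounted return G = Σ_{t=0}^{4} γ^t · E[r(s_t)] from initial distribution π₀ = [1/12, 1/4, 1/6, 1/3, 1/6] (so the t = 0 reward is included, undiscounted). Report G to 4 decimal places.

t=0: π = [0.0833, 0.2500, 0.1667, 0.3333, 0.1667], E[r] = -2.2500, γ^t·E[r] = -2.250000, running G = -2.250000
t=1: π = [0.2292, 0.1944, 0.2639, 0.1597, 0.1528], E[r] = -1.7431, γ^t·E[r] = -1.568750, running G = -3.818750
t=2: π = [0.1997, 0.1742, 0.2784, 0.1725, 0.1753], E[r] = -1.7720, γ^t·E[r] = -1.435313, running G = -5.254063
t=3: π = [0.2016, 0.1743, 0.2732, 0.1753, 0.1755], E[r] = -1.7710, γ^t·E[r] = -1.291078, running G = -6.545141
t=4: π = [0.2023, 0.1754, 0.2726, 0.1749, 0.1748], E[r] = -1.7709, γ^t·E[r] = -1.161891, running G = -7.707032

G = -7.7070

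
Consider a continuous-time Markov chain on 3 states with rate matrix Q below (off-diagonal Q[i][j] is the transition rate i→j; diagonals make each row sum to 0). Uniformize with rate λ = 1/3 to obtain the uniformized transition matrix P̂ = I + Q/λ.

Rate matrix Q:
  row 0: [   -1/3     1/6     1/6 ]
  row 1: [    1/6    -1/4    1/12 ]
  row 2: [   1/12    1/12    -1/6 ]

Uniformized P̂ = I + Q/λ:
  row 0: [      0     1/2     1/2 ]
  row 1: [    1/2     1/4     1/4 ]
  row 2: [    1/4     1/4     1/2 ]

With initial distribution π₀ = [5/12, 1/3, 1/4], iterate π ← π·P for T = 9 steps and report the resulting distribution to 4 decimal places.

π = [0.2631, 0.3158, 0.4211]

t=0: π = [0.4167, 0.3333, 0.2500]
t=1: π = [0.2292, 0.3542, 0.4167]
t=2: π = [0.2813, 0.3073, 0.4115]
t=3: π = [0.2565, 0.3203, 0.4232]
t=4: π = [0.2660, 0.3141, 0.4199]
t=5: π = [0.2620, 0.3165, 0.4215]
t=6: π = [0.2636, 0.3155, 0.4209]
t=7: π = [0.2630, 0.3159, 0.4211]
t=8: π = [0.2632, 0.3157, 0.4210]
t=9: π = [0.2631, 0.3158, 0.4211]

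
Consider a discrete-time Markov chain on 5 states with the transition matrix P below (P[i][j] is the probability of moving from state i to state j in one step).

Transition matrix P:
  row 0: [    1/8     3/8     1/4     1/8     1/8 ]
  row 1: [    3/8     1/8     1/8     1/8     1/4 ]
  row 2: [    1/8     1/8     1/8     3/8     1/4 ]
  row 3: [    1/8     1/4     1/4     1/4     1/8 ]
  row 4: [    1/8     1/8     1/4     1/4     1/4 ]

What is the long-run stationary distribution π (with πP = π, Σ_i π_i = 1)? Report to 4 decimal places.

π = [0.1743, 0.1971, 0.2003, 0.2286, 0.1996]

Balance equations π_j = Σ_i π_i·P[i][j]:
  π_0 = 1/8·π_0 + 3/8·π_1 + 1/8·π_2 + 1/8·π_3 + 1/8·π_4
  π_1 = 3/8·π_0 + 1/8·π_1 + 1/8·π_2 + 1/4·π_3 + 1/8·π_4
  π_2 = 1/4·π_0 + 1/8·π_1 + 1/8·π_2 + 1/4·π_3 + 1/4·π_4
  π_3 = 1/8·π_0 + 1/8·π_1 + 3/8·π_2 + 1/4·π_3 + 1/4·π_4
  normalize: π_0 + π_1 + π_2 + π_3 + π_4 = 1
Solving the linear system gives exactly π = [385/2209, 871/4418, 885/4418, 505/2209, 441/2209].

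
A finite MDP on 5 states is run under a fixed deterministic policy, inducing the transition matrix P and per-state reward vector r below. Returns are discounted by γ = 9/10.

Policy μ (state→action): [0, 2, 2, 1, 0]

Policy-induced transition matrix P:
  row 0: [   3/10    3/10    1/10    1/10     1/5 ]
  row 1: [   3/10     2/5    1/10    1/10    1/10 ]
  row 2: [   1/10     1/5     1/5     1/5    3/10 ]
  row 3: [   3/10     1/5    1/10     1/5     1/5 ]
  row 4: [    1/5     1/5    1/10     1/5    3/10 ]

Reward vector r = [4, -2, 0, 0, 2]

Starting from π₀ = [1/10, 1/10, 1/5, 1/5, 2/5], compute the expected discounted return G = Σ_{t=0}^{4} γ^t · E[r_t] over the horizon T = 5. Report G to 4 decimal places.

G = 3.7678

t=0: π = [0.1000, 0.1000, 0.2000, 0.2000, 0.4000], E[r] = 1.0000, γ^t·E[r] = 1.000000, running G = 1.000000
t=1: π = [0.2200, 0.2300, 0.1200, 0.1800, 0.2500], E[r] = 0.9200, γ^t·E[r] = 0.828000, running G = 1.828000
t=2: π = [0.2510, 0.2680, 0.1120, 0.1550, 0.2140], E[r] = 0.8960, γ^t·E[r] = 0.725760, running G = 2.553760
t=3: π = [0.2562, 0.2787, 0.1112, 0.1481, 0.2058], E[r] = 0.8790, γ^t·E[r] = 0.640791, running G = 3.194551
t=4: π = [0.2572, 0.2814, 0.1111, 0.1465, 0.2038], E[r] = 0.8737, γ^t·E[r] = 0.573208, running G = 3.767759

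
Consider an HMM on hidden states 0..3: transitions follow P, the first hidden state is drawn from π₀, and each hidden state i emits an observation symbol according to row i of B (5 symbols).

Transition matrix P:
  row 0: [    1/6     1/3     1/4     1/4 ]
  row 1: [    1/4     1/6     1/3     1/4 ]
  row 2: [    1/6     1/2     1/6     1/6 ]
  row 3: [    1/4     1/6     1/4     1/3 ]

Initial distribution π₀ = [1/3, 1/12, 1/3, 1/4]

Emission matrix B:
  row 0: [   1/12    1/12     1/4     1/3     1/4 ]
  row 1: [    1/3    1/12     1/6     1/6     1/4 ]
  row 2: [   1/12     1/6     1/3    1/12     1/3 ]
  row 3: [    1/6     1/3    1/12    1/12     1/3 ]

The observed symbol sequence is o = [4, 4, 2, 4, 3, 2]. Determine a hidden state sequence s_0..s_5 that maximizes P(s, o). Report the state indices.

t=0: δ = [8.333e-02, 2.083e-02, 1.111e-01, 8.333e-02]  (obs o_0=4)
t=1: δ = [5.208e-03, 1.389e-02, 6.944e-03, 9.259e-03]  ψ = [3, 2, 0, 3]  (obs o_1=4)
t=2: δ = [8.681e-04, 5.787e-04, 1.543e-03, 2.894e-04]  ψ = [1, 2, 1, 1]  (obs o_2=2)
t=3: δ = [6.430e-05, 1.929e-04, 8.573e-05, 8.573e-05]  ψ = [2, 2, 2, 2]  (obs o_3=4)
t=4: δ = [1.608e-05, 7.144e-06, 5.358e-06, 4.019e-06]  ψ = [1, 2, 1, 1]  (obs o_4=3)
t=5: δ = [6.698e-07, 8.931e-07, 1.340e-06, 3.349e-07]  ψ = [0, 0, 0, 0]  (obs o_5=2)
backtrack: best end state = 2; path = [2, 1, 2, 1, 0, 2]

path = [2, 1, 2, 1, 0, 2]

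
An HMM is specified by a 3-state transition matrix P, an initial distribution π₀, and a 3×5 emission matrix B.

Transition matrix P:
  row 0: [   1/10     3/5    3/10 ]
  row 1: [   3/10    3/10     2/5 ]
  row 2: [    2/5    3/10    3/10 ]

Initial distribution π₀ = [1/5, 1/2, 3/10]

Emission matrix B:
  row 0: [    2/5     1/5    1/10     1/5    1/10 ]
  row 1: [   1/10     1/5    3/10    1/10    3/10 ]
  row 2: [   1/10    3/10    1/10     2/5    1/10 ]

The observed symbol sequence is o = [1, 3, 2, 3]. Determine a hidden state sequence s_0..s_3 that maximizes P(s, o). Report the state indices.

t=0: δ = [4.000e-02, 1.000e-01, 9.000e-02]  (obs o_0=1)
t=1: δ = [7.200e-03, 3.000e-03, 1.600e-02]  ψ = [2, 1, 1]  (obs o_1=3)
t=2: δ = [6.400e-04, 1.440e-03, 4.800e-04]  ψ = [2, 2, 2]  (obs o_2=2)
t=3: δ = [8.640e-05, 4.320e-05, 2.304e-04]  ψ = [1, 1, 1]  (obs o_3=3)
backtrack: best end state = 2; path = [1, 2, 1, 2]

path = [1, 2, 1, 2]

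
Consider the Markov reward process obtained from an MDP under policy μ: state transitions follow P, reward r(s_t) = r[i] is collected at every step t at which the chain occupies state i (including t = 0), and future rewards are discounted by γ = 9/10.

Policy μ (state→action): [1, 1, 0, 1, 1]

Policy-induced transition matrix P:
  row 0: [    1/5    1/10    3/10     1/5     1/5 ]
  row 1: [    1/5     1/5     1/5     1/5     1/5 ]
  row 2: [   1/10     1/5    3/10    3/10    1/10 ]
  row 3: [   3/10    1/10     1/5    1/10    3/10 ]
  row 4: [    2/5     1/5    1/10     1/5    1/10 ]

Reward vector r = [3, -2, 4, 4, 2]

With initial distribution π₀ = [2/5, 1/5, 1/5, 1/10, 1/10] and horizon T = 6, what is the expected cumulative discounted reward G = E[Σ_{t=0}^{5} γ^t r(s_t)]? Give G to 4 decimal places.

G = 11.3506

t=0: π = [0.4000, 0.2000, 0.2000, 0.1000, 0.1000], E[r] = 2.2000, γ^t·E[r] = 2.200000, running G = 2.200000
t=1: π = [0.2100, 0.1500, 0.2500, 0.2100, 0.1800], E[r] = 2.5300, γ^t·E[r] = 2.277000, running G = 4.477000
t=2: π = [0.2320, 0.1580, 0.2280, 0.2040, 0.1780], E[r] = 2.4640, γ^t·E[r] = 1.995840, running G = 6.472840
t=3: π = [0.2332, 0.1564, 0.2282, 0.2024, 0.1798], E[r] = 2.4688, γ^t·E[r] = 1.799755, running G = 8.272595
t=4: π = [0.2334, 0.1564, 0.2282, 0.2026, 0.1794], E[r] = 2.4691, γ^t·E[r] = 1.619977, running G = 9.892572
t=5: π = [0.2333, 0.1564, 0.2282, 0.2026, 0.1795], E[r] = 2.4693, γ^t·E[r] = 1.458067, running G = 11.350639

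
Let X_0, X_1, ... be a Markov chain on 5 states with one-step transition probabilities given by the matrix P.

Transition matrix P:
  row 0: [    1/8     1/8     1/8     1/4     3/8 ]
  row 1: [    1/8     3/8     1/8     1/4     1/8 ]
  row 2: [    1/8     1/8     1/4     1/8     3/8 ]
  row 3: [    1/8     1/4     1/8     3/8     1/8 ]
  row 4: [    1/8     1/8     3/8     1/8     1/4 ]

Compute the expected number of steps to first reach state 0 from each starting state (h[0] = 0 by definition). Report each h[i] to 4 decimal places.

First-step conditioning: h[0] = 0; for i ≠ 0, h[i] = 1 + Σ_k P[i][k]·h[k].
  h[1] = 1 + 3/8·h[1] + 1/8·h[2] + 1/4·h[3] + 1/8·h[4]
  h[2] = 1 + 1/8·h[1] + 1/4·h[2] + 1/8·h[3] + 3/8·h[4]
  h[3] = 1 + 1/4·h[1] + 1/8·h[2] + 3/8·h[3] + 1/8·h[4]
  h[4] = 1 + 1/8·h[1] + 3/8·h[2] + 1/8·h[3] + 1/4·h[4]
Solving the 4×4 linear system over states ≠ 0 gives exactly h = [0, 8, 8, 8, 8] (h[0] = 0 is the target).

h = [0.0000, 8.0000, 8.0000, 8.0000, 8.0000]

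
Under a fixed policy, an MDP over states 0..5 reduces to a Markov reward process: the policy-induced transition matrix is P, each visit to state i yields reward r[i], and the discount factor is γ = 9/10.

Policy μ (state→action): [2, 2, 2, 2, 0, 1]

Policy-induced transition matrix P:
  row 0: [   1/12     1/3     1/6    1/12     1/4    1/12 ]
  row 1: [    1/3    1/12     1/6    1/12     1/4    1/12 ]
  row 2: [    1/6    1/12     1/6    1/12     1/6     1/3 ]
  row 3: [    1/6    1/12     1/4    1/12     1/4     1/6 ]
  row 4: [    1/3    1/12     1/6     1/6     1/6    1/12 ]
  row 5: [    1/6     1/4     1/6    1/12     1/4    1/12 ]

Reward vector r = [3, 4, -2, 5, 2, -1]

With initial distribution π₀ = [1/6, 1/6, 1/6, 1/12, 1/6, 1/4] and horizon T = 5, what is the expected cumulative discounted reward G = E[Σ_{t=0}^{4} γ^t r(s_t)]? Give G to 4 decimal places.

t=0: π = [0.1667, 0.1667, 0.1667, 0.0833, 0.1667, 0.2500], E[r] = 1.3333, γ^t·E[r] = 1.333333, running G = 1.333333
t=1: π = [0.2083, 0.1667, 0.1736, 0.0972, 0.2222, 0.1319], E[r] = 1.7431, γ^t·E[r] = 1.568750, running G = 2.902083
t=2: π = [0.2141, 0.1574, 0.1748, 0.1019, 0.2170, 0.1348], E[r] = 1.7309, γ^t·E[r] = 1.402031, running G = 4.304115
t=3: π = [0.2112, 0.1593, 0.1752, 0.1014, 0.2174, 0.1355], E[r] = 1.7270, γ^t·E[r] = 1.258980, running G = 5.563095
t=4: π = [0.2118, 0.1587, 0.1751, 0.1014, 0.2173, 0.1356], E[r] = 1.7264, γ^t·E[r] = 1.132719, running G = 6.695814

G = 6.6958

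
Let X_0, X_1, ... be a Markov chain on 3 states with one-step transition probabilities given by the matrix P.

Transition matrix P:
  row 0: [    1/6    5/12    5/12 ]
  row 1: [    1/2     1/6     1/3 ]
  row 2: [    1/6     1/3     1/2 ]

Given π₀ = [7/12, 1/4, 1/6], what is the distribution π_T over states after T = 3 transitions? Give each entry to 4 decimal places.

π = [0.2658, 0.3071, 0.4271]

t=0: π = [0.5833, 0.2500, 0.1667]
t=1: π = [0.2500, 0.3403, 0.4097]
t=2: π = [0.2801, 0.2975, 0.4225]
t=3: π = [0.2658, 0.3071, 0.4271]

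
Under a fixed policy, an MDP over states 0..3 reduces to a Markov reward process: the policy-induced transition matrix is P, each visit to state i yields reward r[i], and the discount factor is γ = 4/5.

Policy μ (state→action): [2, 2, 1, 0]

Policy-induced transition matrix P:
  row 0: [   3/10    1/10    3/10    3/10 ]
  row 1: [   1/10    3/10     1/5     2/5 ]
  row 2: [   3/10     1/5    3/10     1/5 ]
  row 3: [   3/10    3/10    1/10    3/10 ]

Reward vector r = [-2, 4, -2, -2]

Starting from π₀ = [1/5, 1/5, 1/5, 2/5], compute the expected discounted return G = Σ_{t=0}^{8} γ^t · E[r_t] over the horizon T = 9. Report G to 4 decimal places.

G = -2.8510

t=0: π = [0.2000, 0.2000, 0.2000, 0.4000], E[r] = -0.8000, γ^t·E[r] = -0.800000, running G = -0.800000
t=1: π = [0.2600, 0.2400, 0.2000, 0.3000], E[r] = -0.5600, γ^t·E[r] = -0.448000, running G = -1.248000
t=2: π = [0.2520, 0.2280, 0.2160, 0.3040], E[r] = -0.6320, γ^t·E[r] = -0.404480, running G = -1.652480
t=3: π = [0.2544, 0.2280, 0.2164, 0.3012], E[r] = -0.6320, γ^t·E[r] = -0.323584, running G = -1.976064
t=4: π = [0.2544, 0.2275, 0.2170, 0.3012], E[r] = -0.6351, γ^t·E[r] = -0.260145, running G = -2.236209
t=5: π = [0.2545, 0.2274, 0.2170, 0.3011], E[r] = -0.6355, γ^t·E[r] = -0.208226, running G = -2.444435
t=6: π = [0.2545, 0.2274, 0.2170, 0.3010], E[r] = -0.6356, γ^t·E[r] = -0.166623, running G = -2.611059
t=7: π = [0.2545, 0.2274, 0.2171, 0.3010], E[r] = -0.6356, γ^t·E[r] = -0.133305, running G = -2.744363
t=8: π = [0.2545, 0.2274, 0.2171, 0.3010], E[r] = -0.6357, γ^t·E[r] = -0.106645, running G = -2.851009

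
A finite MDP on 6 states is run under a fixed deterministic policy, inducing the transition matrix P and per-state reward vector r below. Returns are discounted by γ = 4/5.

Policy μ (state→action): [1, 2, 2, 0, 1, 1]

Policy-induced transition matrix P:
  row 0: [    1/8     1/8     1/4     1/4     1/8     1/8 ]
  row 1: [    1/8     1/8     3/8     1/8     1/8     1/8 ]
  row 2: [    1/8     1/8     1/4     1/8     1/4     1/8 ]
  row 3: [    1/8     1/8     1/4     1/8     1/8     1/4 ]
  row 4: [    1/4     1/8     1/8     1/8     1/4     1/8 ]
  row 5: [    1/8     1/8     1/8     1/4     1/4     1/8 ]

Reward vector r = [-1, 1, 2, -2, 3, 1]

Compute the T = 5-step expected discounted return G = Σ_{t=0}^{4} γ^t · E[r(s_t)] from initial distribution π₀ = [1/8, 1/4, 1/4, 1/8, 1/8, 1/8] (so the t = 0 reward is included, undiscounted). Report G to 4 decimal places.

t=0: π = [0.1250, 0.2500, 0.2500, 0.1250, 0.1250, 0.1250], E[r] = 0.8750, γ^t·E[r] = 0.875000, running G = 0.875000
t=1: π = [0.1406, 0.1250, 0.2500, 0.1563, 0.1875, 0.1406], E[r] = 0.8750, γ^t·E[r] = 0.700000, running G = 1.575000
t=2: π = [0.1484, 0.1250, 0.2246, 0.1602, 0.1973, 0.1445], E[r] = 0.8418, γ^t·E[r] = 0.538750, running G = 2.113750
t=3: π = [0.1497, 0.1250, 0.2229, 0.1616, 0.1958, 0.1450], E[r] = 0.8303, γ^t·E[r] = 0.425125, running G = 2.538875
t=4: π = [0.1495, 0.1250, 0.2230, 0.1618, 0.1955, 0.1452], E[r] = 0.8295, γ^t·E[r] = 0.339763, running G = 2.878638

G = 2.8786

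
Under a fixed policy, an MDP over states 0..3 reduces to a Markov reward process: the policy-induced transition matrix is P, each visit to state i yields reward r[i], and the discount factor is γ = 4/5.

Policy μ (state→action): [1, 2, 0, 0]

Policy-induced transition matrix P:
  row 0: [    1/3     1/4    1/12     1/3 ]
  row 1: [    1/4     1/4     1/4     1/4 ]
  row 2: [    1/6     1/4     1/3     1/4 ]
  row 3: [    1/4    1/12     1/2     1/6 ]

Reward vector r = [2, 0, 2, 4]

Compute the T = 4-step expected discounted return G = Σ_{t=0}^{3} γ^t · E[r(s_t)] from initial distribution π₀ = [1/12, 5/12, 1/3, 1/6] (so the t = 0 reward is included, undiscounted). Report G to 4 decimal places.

t=0: π = [0.0833, 0.4167, 0.3333, 0.1667], E[r] = 1.5000, γ^t·E[r] = 1.500000, running G = 1.500000
t=1: π = [0.2292, 0.2222, 0.3056, 0.2431], E[r] = 2.0417, γ^t·E[r] = 1.633333, running G = 3.133333
t=2: π = [0.2436, 0.2095, 0.2980, 0.2488], E[r] = 2.0787, γ^t·E[r] = 1.330370, running G = 4.463704
t=3: π = [0.2455, 0.2085, 0.2964, 0.2496], E[r] = 2.0821, γ^t·E[r] = 1.066025, running G = 5.529728

G = 5.5297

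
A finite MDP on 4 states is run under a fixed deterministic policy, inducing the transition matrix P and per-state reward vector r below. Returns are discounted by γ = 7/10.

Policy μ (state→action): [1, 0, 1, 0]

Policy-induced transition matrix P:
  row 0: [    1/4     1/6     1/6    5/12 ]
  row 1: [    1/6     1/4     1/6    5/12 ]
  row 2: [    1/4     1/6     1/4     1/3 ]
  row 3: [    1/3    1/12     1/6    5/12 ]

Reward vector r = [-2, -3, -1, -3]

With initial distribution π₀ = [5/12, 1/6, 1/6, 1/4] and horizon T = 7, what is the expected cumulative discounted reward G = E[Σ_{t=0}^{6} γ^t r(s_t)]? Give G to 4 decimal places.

t=0: π = [0.4167, 0.1667, 0.1667, 0.2500], E[r] = -2.2500, γ^t·E[r] = -2.250000, running G = -2.250000
t=1: π = [0.2569, 0.1597, 0.1806, 0.4028], E[r] = -2.3819, γ^t·E[r] = -1.667361, running G = -3.917361
t=2: π = [0.2703, 0.1464, 0.1817, 0.4016], E[r] = -2.3663, γ^t·E[r] = -1.159497, running G = -5.076858
t=3: π = [0.2713, 0.1454, 0.1818, 0.4015], E[r] = -2.3651, γ^t·E[r] = -0.811234, running G = -5.888092
t=4: π = [0.2713, 0.1453, 0.1818, 0.4015], E[r] = -2.3650, γ^t·E[r] = -0.567842, running G = -6.455933
t=5: π = [0.2713, 0.1453, 0.1818, 0.4015], E[r] = -2.3650, γ^t·E[r] = -0.397488, running G = -6.853421
t=6: π = [0.2713, 0.1453, 0.1818, 0.4015], E[r] = -2.3650, γ^t·E[r] = -0.278242, running G = -7.131663

G = -7.1317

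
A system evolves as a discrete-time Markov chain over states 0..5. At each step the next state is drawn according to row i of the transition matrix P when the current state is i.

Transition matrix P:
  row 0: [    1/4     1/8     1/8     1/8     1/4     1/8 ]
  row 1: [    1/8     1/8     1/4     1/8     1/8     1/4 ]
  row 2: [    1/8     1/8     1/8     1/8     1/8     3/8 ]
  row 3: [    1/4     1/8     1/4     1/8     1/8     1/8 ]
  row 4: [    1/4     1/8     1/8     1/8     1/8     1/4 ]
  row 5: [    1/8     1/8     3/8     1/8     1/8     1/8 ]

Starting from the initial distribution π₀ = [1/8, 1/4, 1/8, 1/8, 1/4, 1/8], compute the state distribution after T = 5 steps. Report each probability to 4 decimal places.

t=0: π = [0.1250, 0.2500, 0.1250, 0.1250, 0.2500, 0.1250]
t=1: π = [0.1875, 0.1250, 0.2031, 0.1250, 0.1406, 0.2188]
t=2: π = [0.1816, 0.1250, 0.2109, 0.1250, 0.1484, 0.2090]
t=3: π = [0.1819, 0.1250, 0.2085, 0.1250, 0.1477, 0.2119]
t=4: π = [0.1818, 0.1250, 0.2092, 0.1250, 0.1477, 0.2112]
t=5: π = [0.1818, 0.1250, 0.2091, 0.1250, 0.1477, 0.2114]

π = [0.1818, 0.1250, 0.2091, 0.1250, 0.1477, 0.2114]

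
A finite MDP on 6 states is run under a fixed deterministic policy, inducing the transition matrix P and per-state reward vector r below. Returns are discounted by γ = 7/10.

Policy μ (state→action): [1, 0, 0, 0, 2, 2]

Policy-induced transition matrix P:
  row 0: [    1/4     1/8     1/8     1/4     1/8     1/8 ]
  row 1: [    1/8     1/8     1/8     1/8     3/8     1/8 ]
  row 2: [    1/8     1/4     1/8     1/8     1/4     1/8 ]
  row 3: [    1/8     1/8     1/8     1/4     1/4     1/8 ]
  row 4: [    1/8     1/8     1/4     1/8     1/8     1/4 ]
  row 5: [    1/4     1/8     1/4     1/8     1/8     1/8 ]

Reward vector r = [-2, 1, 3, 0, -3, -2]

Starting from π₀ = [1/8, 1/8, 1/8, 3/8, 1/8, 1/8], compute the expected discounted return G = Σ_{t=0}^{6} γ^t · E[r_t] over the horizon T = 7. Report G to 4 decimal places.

t=0: π = [0.1250, 0.1250, 0.1250, 0.3750, 0.1250, 0.1250], E[r] = -0.3750, γ^t·E[r] = -0.375000, running G = -0.375000
t=1: π = [0.1563, 0.1406, 0.1563, 0.1875, 0.2188, 0.1406], E[r] = -0.6406, γ^t·E[r] = -0.448438, running G = -0.823438
t=2: π = [0.1621, 0.1445, 0.1699, 0.1680, 0.2031, 0.1523], E[r] = -0.5840, γ^t·E[r] = -0.286152, running G = -1.109590
t=3: π = [0.1643, 0.1462, 0.1694, 0.1663, 0.2034, 0.1504], E[r] = -0.5850, γ^t·E[r] = -0.200642, running G = -1.310231
t=4: π = [0.1643, 0.1462, 0.1692, 0.1663, 0.2035, 0.1504], E[r] = -0.5862, γ^t·E[r] = -0.140757, running G = -1.450988
t=5: π = [0.1643, 0.1462, 0.1692, 0.1663, 0.2035, 0.1504], E[r] = -0.5862, γ^t·E[r] = -0.098514, running G = -1.549503
t=6: π = [0.1643, 0.1462, 0.1692, 0.1663, 0.2035, 0.1504], E[r] = -0.5861, γ^t·E[r] = -0.068959, running G = -1.618462

G = -1.6185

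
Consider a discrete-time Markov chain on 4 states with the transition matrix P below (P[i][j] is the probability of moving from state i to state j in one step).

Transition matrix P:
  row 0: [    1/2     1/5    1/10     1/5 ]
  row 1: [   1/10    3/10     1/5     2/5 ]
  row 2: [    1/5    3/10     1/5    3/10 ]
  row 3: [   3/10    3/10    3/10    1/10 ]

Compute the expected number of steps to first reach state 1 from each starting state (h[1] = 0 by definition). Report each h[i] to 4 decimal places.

First-step conditioning: h[1] = 0; for i ≠ 1, h[i] = 1 + Σ_k P[i][k]·h[k].
  h[0] = 1 + 1/2·h[0] + 1/10·h[2] + 1/5·h[3]
  h[2] = 1 + 1/5·h[0] + 1/5·h[2] + 3/10·h[3]
  h[3] = 1 + 3/10·h[0] + 3/10·h[2] + 1/10·h[3]
Solving the 3×3 linear system over states ≠ 1 gives exactly h = [485/114, 0, 425/114, 215/57] (h[1] = 0 is the target).

h = [4.2544, 0.0000, 3.7281, 3.7719]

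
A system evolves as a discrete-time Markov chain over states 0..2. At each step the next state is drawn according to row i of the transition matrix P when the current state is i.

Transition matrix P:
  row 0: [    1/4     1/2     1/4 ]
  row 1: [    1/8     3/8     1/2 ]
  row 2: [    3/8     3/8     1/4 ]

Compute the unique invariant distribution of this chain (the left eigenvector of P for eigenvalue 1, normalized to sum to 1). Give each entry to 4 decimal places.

Balance equations π_j = Σ_i π_i·P[i][j]:
  π_0 = 1/4·π_0 + 1/8·π_1 + 3/8·π_2
  π_1 = 1/2·π_0 + 3/8·π_1 + 3/8·π_2
  normalize: π_0 + π_1 + π_2 = 1
Solving the linear system gives exactly π = [9/37, 15/37, 13/37].

π = [0.2432, 0.4054, 0.3514]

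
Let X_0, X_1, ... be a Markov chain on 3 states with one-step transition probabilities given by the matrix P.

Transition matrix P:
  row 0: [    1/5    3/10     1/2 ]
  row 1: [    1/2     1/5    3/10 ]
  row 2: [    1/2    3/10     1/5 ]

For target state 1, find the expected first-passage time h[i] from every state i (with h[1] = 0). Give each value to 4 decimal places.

First-step conditioning: h[1] = 0; for i ≠ 1, h[i] = 1 + Σ_k P[i][k]·h[k].
  h[0] = 1 + 1/5·h[0] + 1/2·h[2]
  h[2] = 1 + 1/2·h[0] + 1/5·h[2]
Solving the 2×2 linear system over states ≠ 1 gives exactly h = [10/3, 0, 10/3] (h[1] = 0 is the target).

h = [3.3333, 0.0000, 3.3333]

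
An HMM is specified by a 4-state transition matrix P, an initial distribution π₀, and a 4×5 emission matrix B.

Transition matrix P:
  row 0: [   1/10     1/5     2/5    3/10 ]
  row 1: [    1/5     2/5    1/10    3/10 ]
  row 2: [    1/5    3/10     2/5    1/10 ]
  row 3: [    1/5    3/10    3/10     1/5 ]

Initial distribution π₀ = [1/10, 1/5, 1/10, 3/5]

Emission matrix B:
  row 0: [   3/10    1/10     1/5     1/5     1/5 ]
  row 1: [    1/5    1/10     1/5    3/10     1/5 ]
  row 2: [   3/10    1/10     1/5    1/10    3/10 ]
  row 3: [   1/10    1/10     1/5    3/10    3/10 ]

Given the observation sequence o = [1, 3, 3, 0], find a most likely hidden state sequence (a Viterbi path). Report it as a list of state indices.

t=0: δ = [1.000e-02, 2.000e-02, 1.000e-02, 6.000e-02]  (obs o_0=1)
t=1: δ = [2.400e-03, 5.400e-03, 1.800e-03, 3.600e-03]  ψ = [3, 3, 3, 3]  (obs o_1=3)
t=2: δ = [2.160e-04, 6.480e-04, 1.080e-04, 4.860e-04]  ψ = [1, 1, 3, 1]  (obs o_2=3)
t=3: δ = [3.888e-05, 5.184e-05, 4.374e-05, 1.944e-05]  ψ = [1, 1, 3, 1]  (obs o_3=0)
backtrack: best end state = 1; path = [3, 1, 1, 1]

path = [3, 1, 1, 1]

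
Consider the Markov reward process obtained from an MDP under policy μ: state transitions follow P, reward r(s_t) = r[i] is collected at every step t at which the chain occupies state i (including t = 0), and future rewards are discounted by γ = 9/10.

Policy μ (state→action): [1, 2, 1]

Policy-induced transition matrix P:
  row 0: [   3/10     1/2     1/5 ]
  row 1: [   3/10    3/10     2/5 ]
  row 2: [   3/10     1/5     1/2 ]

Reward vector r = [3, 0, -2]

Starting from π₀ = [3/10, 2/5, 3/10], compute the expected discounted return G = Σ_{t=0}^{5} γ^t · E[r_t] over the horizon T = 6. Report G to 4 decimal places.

G = 0.8477

t=0: π = [0.3000, 0.4000, 0.3000], E[r] = 0.3000, γ^t·E[r] = 0.300000, running G = 0.300000
t=1: π = [0.3000, 0.3300, 0.3700], E[r] = 0.1600, γ^t·E[r] = 0.144000, running G = 0.444000
t=2: π = [0.3000, 0.3230, 0.3770], E[r] = 0.1460, γ^t·E[r] = 0.118260, running G = 0.562260
t=3: π = [0.3000, 0.3223, 0.3777], E[r] = 0.1446, γ^t·E[r] = 0.105413, running G = 0.667673
t=4: π = [0.3000, 0.3222, 0.3778], E[r] = 0.1445, γ^t·E[r] = 0.094780, running G = 0.762454
t=5: π = [0.3000, 0.3222, 0.3778], E[r] = 0.1444, γ^t·E[r] = 0.085294, running G = 0.847748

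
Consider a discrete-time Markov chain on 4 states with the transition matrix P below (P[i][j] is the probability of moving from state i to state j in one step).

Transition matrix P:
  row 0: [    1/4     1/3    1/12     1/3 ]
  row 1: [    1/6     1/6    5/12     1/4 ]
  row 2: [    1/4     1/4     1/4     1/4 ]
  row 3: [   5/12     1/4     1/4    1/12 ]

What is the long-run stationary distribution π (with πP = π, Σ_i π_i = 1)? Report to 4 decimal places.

Balance equations π_j = Σ_i π_i·P[i][j]:
  π_0 = 1/4·π_0 + 1/6·π_1 + 1/4·π_2 + 5/12·π_3
  π_1 = 1/3·π_0 + 1/6·π_1 + 1/4·π_2 + 1/4·π_3
  π_2 = 1/12·π_0 + 5/12·π_1 + 1/4·π_2 + 1/4·π_3
  normalize: π_0 + π_1 + π_2 + π_3 = 1
Solving the linear system gives exactly π = [97/362, 91/362, 179/724, 169/724].

π = [0.2680, 0.2514, 0.2472, 0.2334]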